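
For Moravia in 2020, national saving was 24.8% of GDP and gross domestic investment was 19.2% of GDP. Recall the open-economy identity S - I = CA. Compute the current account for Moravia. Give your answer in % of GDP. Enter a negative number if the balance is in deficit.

5.6

CA = S - I = 24.8 - 19.2 = 5.6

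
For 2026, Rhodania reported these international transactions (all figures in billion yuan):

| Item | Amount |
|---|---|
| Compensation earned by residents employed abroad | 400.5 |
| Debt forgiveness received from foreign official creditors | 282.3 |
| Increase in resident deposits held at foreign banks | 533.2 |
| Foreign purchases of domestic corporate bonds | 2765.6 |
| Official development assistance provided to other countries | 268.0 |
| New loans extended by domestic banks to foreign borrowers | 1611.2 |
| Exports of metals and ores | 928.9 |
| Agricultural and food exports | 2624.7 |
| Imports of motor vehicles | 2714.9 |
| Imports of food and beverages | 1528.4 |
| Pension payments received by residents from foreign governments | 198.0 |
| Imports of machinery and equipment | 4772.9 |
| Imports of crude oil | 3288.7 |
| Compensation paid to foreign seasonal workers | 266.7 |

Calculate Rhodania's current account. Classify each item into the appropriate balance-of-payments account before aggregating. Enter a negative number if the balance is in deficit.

-8687.5

Goods: -4772.9 - 3288.7 - 2714.9 - 1528.4 + 928.9 + 2624.7 = -8751.3
Primary income: 400.5 - 266.7 = 133.8
Secondary income: 198.0 - 268.0 = -70.0
Current account = (-8751.3) + 133.8 + (-70.0) = -8687.5
(Excluded from the current account — capital account: debt forgiveness received from foreign official creditors 282.3; financial account: increase in resident deposits held at foreign banks 533.2, foreign purchases of domestic corporate bonds 2765.6, new loans extended by domestic banks to foreign borrowers 1611.2.)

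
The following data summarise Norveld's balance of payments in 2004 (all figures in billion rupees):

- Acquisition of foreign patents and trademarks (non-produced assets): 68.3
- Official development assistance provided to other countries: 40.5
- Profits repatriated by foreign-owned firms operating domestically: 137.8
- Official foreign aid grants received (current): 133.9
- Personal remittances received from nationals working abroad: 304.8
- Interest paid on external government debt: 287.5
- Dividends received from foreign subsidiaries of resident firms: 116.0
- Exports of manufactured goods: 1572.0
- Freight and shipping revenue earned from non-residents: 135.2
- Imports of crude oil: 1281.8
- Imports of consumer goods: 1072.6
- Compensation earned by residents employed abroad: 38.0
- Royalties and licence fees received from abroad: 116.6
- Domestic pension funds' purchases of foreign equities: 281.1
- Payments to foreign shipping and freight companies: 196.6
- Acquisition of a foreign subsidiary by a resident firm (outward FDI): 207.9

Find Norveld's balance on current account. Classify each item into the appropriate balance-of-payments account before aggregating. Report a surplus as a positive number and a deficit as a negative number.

-600.3

Goods: 1572.0 - 1072.6 - 1281.8 = -782.4
Services: 116.6 - 196.6 + 135.2 = 55.2
Primary income: -287.5 - 137.8 + 116.0 + 38.0 = -271.3
Secondary income: 304.8 - 40.5 + 133.9 = 398.2
Current account = (-782.4) + 55.2 + (-271.3) + 398.2 = -600.3
(Excluded from the current account — capital account: acquisition of foreign patents and trademarks (non-produced assets) 68.3; financial account: domestic pension funds' purchases of foreign equities 281.1, acquisition of a foreign subsidiary by a resident firm (outward FDI) 207.9.)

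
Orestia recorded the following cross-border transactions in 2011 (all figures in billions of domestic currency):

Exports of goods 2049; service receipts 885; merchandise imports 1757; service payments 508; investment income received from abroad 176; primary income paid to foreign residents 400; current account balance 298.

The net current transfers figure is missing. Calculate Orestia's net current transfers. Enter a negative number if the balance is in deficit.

-147

Current account = goods balance + services balance + net primary income + net secondary income
Sum of the known components = 445
Net current transfers = CA - (known components) = 298 - 445 = -147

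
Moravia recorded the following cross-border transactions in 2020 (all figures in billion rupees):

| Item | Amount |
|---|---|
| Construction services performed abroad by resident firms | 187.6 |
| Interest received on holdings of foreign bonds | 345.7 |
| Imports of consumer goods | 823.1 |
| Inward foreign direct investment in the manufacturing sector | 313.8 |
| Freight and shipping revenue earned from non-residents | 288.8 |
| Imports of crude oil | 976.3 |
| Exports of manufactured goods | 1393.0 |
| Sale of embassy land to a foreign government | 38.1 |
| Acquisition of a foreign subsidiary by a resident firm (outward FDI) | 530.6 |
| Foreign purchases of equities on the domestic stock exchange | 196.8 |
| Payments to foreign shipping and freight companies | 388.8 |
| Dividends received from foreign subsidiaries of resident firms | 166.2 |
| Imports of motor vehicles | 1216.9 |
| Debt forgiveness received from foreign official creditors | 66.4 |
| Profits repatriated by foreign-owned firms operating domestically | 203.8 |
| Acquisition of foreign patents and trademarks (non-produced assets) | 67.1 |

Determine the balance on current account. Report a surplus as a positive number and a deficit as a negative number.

Goods: -823.1 - 976.3 + 1393.0 - 1216.9 = -1623.3
Services: -388.8 + 288.8 + 187.6 = 87.6
Primary income: 166.2 - 203.8 + 345.7 = 308.1
Current account = (-1623.3) + 87.6 + 308.1 = -1227.6
(Excluded from the current account — financial account: inward foreign direct investment in the manufacturing sector 313.8, acquisition of a foreign subsidiary by a resident firm (outward FDI) 530.6, foreign purchases of equities on the domestic stock exchange 196.8; capital account: sale of embassy land to a foreign government 38.1, debt forgiveness received from foreign official creditors 66.4, acquisition of foreign patents and trademarks (non-produced assets) 67.1.)

-1227.6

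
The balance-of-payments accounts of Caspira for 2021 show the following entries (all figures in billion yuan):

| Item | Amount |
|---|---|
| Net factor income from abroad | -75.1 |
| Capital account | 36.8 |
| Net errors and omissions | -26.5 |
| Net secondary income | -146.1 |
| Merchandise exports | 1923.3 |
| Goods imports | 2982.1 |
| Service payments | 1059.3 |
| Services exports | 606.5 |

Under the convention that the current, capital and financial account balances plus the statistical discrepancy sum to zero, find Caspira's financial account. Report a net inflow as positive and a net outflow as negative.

Goods balance = 1923.3 - 2982.1 = -1058.8
Services balance = 606.5 - 1059.3 = -452.8
Trade balance (goods + services) = -1058.8 + (-452.8) = -1511.6
Net primary income = -75.1
Net secondary income = -146.1
Current account = -1511.6 + (-75.1) + (-146.1) = -1732.8
Financial account = -(-1732.8 + 36.8 + (-26.5)) = 1722.5

1722.5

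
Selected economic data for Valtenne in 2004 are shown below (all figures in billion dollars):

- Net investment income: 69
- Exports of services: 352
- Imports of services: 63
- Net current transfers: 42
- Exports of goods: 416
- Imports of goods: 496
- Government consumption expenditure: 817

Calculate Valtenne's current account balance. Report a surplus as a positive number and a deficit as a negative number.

Goods balance = 416 - 496 = -80
Services balance = 352 - 63 = 289
Trade balance (goods + services) = -80 + 289 = 209
Net primary income = 69
Net secondary income = 42
Current account = 209 + 69 + 42 = 320

320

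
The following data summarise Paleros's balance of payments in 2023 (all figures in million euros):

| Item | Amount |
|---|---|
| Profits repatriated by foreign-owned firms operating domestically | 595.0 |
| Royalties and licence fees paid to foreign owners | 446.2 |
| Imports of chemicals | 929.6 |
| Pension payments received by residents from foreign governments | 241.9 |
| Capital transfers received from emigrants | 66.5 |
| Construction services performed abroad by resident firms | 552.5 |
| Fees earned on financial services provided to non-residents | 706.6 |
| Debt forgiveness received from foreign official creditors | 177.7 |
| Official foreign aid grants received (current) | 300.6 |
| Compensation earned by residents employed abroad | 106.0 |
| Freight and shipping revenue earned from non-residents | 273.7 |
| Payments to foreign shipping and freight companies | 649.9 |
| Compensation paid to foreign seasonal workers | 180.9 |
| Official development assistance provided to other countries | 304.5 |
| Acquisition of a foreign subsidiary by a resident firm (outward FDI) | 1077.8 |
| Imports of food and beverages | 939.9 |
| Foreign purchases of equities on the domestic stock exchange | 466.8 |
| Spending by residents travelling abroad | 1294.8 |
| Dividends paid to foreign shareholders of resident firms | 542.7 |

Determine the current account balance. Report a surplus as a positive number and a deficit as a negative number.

-3702.2

Goods: -939.9 - 929.6 = -1869.5
Services: 273.7 - 446.2 + 706.6 - 1294.8 + 552.5 - 649.9 = -858.1
Primary income: -542.7 - 180.9 - 595.0 + 106.0 = -1212.6
Secondary income: 300.6 + 241.9 - 304.5 = 238.0
Current account = (-1869.5) + (-858.1) + (-1212.6) + 238.0 = -3702.2
(Excluded from the current account — capital account: capital transfers received from emigrants 66.5, debt forgiveness received from foreign official creditors 177.7; financial account: acquisition of a foreign subsidiary by a resident firm (outward FDI) 1077.8, foreign purchases of equities on the domestic stock exchange 466.8.)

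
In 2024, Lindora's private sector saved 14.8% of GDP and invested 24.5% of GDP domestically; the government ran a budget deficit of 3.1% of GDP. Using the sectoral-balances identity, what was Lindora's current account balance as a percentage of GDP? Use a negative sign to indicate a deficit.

-12.8

By the sectoral-balances identity, CA = (S_private - I) + (T - G).
Private balance = 14.8 - 24.5 = -9.7
Government balance (T - G) = -3.1
CA = -9.7 + (-3.1) = -12.8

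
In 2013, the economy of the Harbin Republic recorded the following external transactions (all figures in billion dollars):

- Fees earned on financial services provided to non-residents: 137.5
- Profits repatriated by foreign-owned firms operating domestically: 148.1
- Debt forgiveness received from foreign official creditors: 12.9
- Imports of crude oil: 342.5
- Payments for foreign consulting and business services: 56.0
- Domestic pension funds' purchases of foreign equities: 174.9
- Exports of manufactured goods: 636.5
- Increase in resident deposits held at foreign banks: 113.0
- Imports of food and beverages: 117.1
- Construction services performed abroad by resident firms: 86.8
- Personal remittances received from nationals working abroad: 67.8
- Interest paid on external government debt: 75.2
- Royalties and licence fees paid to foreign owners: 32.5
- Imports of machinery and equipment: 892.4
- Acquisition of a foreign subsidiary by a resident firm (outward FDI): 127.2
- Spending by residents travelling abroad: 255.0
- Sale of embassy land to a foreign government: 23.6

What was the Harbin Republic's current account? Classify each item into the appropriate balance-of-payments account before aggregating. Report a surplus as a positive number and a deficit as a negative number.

Goods: -342.5 + 636.5 - 892.4 - 117.1 = -715.5
Services: 137.5 - 32.5 - 255.0 + 86.8 - 56.0 = -119.2
Primary income: -148.1 - 75.2 = -223.3
Secondary income: 67.8
Current account = (-715.5) + (-119.2) + (-223.3) + 67.8 = -990.2
(Excluded from the current account — capital account: debt forgiveness received from foreign official creditors 12.9, sale of embassy land to a foreign government 23.6; financial account: domestic pension funds' purchases of foreign equities 174.9, increase in resident deposits held at foreign banks 113.0, acquisition of a foreign subsidiary by a resident firm (outward FDI) 127.2.)

-990.2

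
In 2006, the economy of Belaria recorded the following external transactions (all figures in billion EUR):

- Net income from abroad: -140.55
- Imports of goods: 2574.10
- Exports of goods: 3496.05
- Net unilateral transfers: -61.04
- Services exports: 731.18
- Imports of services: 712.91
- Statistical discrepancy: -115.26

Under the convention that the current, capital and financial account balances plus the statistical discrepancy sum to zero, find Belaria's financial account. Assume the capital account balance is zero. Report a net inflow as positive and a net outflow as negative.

-623.37

Goods balance = 3496.05 - 2574.10 = 921.95
Services balance = 731.18 - 712.91 = 18.27
Trade balance (goods + services) = 921.95 + 18.27 = 940.22
Net primary income = -140.55
Net secondary income = -61.04
Current account = 940.22 + (-140.55) + (-61.04) = 738.63
Financial account = -(738.63 + (-115.26)) = -623.37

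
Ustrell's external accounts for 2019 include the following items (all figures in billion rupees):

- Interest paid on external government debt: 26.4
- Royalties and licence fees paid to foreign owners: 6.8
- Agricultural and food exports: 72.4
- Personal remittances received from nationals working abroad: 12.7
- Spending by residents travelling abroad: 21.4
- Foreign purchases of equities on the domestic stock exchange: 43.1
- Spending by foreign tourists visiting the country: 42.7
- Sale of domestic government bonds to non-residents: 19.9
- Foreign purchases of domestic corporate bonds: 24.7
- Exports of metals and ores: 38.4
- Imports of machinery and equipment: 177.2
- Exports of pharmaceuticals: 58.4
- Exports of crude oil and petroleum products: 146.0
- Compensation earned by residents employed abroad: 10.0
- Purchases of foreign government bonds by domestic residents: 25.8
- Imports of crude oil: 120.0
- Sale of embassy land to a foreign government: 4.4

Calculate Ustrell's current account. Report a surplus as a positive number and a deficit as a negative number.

Goods: 58.4 + 72.4 - 120.0 + 146.0 + 38.4 - 177.2 = 18.0
Services: -21.4 + 42.7 - 6.8 = 14.5
Primary income: 10.0 - 26.4 = -16.4
Secondary income: 12.7
Current account = 18.0 + 14.5 + (-16.4) + 12.7 = 28.8
(Excluded from the current account — financial account: foreign purchases of equities on the domestic stock exchange 43.1, sale of domestic government bonds to non-residents 19.9, foreign purchases of domestic corporate bonds 24.7, purchases of foreign government bonds by domestic residents 25.8; capital account: sale of embassy land to a foreign government 4.4.)

28.8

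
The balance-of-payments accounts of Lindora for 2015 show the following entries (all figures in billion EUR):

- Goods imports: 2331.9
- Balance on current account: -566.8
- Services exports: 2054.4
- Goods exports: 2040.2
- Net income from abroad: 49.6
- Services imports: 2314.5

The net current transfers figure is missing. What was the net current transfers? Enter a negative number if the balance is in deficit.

Current account = goods balance + services balance + net primary income + net secondary income
Sum of the known components = -502.2
Net current transfers = CA - (known components) = -566.8 - (-502.2) = -64.6

-64.6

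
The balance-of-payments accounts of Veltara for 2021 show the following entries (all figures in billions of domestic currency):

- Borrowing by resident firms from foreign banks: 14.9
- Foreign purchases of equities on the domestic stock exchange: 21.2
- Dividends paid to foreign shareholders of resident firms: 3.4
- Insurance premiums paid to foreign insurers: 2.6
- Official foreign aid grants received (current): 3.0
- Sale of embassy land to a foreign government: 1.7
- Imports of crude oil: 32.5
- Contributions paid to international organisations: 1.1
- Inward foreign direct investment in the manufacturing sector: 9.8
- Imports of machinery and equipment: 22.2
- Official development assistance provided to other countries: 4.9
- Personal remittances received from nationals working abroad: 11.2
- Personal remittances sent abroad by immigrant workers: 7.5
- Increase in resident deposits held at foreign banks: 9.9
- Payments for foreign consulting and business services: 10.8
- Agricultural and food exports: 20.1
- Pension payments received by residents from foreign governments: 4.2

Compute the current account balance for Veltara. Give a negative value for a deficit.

Goods: -32.5 - 22.2 + 20.1 = -34.6
Services: -10.8 - 2.6 = -13.4
Primary income: -3.4
Secondary income: 11.2 - 1.1 + 3.0 - 4.9 + 4.2 - 7.5 = 4.9
Current account = (-34.6) + (-13.4) + (-3.4) + 4.9 = -46.5
(Excluded from the current account — financial account: borrowing by resident firms from foreign banks 14.9, foreign purchases of equities on the domestic stock exchange 21.2, inward foreign direct investment in the manufacturing sector 9.8, increase in resident deposits held at foreign banks 9.9; capital account: sale of embassy land to a foreign government 1.7.)

-46.5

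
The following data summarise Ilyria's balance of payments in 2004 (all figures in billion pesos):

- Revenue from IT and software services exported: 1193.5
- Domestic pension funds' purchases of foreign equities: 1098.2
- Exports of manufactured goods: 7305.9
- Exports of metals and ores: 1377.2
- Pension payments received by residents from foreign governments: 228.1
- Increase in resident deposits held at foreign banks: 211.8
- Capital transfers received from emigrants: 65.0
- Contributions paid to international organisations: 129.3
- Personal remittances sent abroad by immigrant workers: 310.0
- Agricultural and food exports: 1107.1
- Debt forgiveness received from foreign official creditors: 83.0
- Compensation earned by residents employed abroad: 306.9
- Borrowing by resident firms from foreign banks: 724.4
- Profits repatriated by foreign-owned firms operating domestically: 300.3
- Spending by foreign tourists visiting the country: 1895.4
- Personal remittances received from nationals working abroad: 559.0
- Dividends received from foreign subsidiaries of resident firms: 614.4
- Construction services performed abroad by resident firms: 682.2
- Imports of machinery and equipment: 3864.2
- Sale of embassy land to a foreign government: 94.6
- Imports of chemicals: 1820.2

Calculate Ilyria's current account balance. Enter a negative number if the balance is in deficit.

Goods: 1377.2 + 1107.1 + 7305.9 - 3864.2 - 1820.2 = 4105.8
Services: 1895.4 + 1193.5 + 682.2 = 3771.1
Primary income: 614.4 - 300.3 + 306.9 = 621.0
Secondary income: 228.1 - 310.0 - 129.3 + 559.0 = 347.8
Current account = 4105.8 + 3771.1 + 621.0 + 347.8 = 8845.7
(Excluded from the current account — financial account: domestic pension funds' purchases of foreign equities 1098.2, increase in resident deposits held at foreign banks 211.8, borrowing by resident firms from foreign banks 724.4; capital account: capital transfers received from emigrants 65.0, debt forgiveness received from foreign official creditors 83.0, sale of embassy land to a foreign government 94.6.)

8845.7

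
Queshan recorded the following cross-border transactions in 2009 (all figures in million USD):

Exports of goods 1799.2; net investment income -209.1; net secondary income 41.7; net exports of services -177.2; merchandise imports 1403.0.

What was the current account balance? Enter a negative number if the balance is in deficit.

Goods balance = 1799.2 - 1403.0 = 396.2
Services balance = -177.2
Trade balance (goods + services) = 396.2 + (-177.2) = 219.0
Net primary income = -209.1
Net secondary income = 41.7
Current account = 219.0 + (-209.1) + 41.7 = 51.6

51.6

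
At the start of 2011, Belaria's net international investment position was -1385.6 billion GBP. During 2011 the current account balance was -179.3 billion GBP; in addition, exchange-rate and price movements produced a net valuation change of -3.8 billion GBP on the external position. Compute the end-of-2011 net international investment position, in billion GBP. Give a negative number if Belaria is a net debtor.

-1568.7

Change in NIIP = current account + net valuation change = -179.3 + (-3.8) = -183.1
End-of-year NIIP = -1385.6 + (-183.1) = -1568.7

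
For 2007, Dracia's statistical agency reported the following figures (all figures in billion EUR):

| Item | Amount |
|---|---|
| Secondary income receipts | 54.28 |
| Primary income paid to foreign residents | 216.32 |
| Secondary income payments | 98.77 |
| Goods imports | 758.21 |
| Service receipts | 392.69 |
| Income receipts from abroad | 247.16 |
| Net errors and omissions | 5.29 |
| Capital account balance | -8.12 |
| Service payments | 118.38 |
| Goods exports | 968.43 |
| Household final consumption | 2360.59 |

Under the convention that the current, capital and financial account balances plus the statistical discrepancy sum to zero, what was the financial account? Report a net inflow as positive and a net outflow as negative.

Goods balance = 968.43 - 758.21 = 210.22
Services balance = 392.69 - 118.38 = 274.31
Trade balance (goods + services) = 210.22 + 274.31 = 484.53
Net primary income = 247.16 - 216.32 = 30.84
Net secondary income = 54.28 - 98.77 = -44.49
Current account = 484.53 + 30.84 + (-44.49) = 470.88
Financial account = -(470.88 + (-8.12) + 5.29) = -468.05

-468.05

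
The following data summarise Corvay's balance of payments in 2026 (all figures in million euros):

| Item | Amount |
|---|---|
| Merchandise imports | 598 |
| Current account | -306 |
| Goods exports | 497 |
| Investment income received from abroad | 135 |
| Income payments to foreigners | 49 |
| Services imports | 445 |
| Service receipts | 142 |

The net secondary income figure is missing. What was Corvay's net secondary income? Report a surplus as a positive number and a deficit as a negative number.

12

Current account = goods balance + services balance + net primary income + net secondary income
Sum of the known components = -318
Net secondary income = CA - (known components) = -306 - (-318) = 12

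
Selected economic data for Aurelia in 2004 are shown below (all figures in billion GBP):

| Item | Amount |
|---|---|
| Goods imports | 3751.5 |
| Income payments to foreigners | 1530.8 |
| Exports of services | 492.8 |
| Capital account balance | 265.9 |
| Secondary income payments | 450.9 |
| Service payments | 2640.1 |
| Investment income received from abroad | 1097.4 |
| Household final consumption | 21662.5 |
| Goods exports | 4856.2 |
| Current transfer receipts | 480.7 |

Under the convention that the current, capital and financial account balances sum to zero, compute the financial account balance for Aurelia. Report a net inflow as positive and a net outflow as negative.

1180.3

Goods balance = 4856.2 - 3751.5 = 1104.7
Services balance = 492.8 - 2640.1 = -2147.3
Trade balance (goods + services) = 1104.7 + (-2147.3) = -1042.6
Net primary income = 1097.4 - 1530.8 = -433.4
Net secondary income = 480.7 - 450.9 = 29.8
Current account = -1042.6 + (-433.4) + 29.8 = -1446.2
Financial account = -(-1446.2 + 265.9) = 1180.3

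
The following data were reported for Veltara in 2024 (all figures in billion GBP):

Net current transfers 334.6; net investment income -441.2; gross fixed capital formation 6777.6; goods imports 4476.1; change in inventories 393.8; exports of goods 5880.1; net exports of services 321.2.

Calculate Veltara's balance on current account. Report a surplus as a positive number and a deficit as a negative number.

1618.6

Goods balance = 5880.1 - 4476.1 = 1404.0
Services balance = 321.2
Trade balance (goods + services) = 1404.0 + 321.2 = 1725.2
Net primary income = -441.2
Net secondary income = 334.6
Current account = 1725.2 + (-441.2) + 334.6 = 1618.6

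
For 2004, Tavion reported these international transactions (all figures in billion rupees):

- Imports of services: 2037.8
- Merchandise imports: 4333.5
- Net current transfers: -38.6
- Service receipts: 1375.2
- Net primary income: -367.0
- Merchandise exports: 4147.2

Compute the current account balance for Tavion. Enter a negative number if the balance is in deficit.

Goods balance = 4147.2 - 4333.5 = -186.3
Services balance = 1375.2 - 2037.8 = -662.6
Trade balance (goods + services) = -186.3 + (-662.6) = -848.9
Net primary income = -367.0
Net secondary income = -38.6
Current account = -848.9 + (-367.0) + (-38.6) = -1254.5

-1254.5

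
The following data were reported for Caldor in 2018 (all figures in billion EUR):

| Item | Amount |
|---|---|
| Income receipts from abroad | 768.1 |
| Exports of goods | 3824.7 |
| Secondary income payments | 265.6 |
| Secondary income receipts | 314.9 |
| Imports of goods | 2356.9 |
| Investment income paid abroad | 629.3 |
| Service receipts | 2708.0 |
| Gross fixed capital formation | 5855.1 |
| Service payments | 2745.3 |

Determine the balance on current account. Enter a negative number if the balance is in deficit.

1618.6

Goods balance = 3824.7 - 2356.9 = 1467.8
Services balance = 2708.0 - 2745.3 = -37.3
Trade balance (goods + services) = 1467.8 + (-37.3) = 1430.5
Net primary income = 768.1 - 629.3 = 138.8
Net secondary income = 314.9 - 265.6 = 49.3
Current account = 1430.5 + 138.8 + 49.3 = 1618.6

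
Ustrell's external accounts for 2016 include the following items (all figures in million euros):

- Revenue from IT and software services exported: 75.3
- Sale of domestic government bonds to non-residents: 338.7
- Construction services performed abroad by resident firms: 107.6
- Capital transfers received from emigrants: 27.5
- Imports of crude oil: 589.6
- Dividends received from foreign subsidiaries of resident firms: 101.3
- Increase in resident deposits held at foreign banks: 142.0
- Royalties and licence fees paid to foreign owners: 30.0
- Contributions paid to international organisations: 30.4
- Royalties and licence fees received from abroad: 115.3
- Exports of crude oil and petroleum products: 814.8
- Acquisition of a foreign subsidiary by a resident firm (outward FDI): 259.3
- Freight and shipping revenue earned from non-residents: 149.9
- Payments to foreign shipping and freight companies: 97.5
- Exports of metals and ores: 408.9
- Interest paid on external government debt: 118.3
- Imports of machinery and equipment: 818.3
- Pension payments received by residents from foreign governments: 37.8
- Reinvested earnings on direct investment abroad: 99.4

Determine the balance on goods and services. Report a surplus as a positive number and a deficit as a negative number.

136.4

Goods: -818.3 + 408.9 - 589.6 + 814.8 = -184.2
Services: 75.3 + 115.3 + 107.6 - 97.5 - 30.0 + 149.9 = 320.6
Trade balance = -184.2 + 320.6 = 136.4
(Excluded from the trade balance — financial account: sale of domestic government bonds to non-residents 338.7, increase in resident deposits held at foreign banks 142.0, acquisition of a foreign subsidiary by a resident firm (outward FDI) 259.3; capital account: capital transfers received from emigrants 27.5; primary income: dividends received from foreign subsidiaries of resident firms 101.3, interest paid on external government debt 118.3, reinvested earnings on direct investment abroad 99.4; secondary income: contributions paid to international organisations 30.4, pension payments received by residents from foreign governments 37.8.)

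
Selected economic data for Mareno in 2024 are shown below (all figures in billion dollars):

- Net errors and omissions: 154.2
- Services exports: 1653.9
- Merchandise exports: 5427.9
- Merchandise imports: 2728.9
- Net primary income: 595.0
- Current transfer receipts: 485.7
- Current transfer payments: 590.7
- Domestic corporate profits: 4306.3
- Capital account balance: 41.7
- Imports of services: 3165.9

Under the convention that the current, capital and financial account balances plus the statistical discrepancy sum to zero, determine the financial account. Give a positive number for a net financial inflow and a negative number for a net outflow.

-1872.9

Goods balance = 5427.9 - 2728.9 = 2699.0
Services balance = 1653.9 - 3165.9 = -1512.0
Trade balance (goods + services) = 2699.0 + (-1512.0) = 1187.0
Net primary income = 595.0
Net secondary income = 485.7 - 590.7 = -105.0
Current account = 1187.0 + 595.0 + (-105.0) = 1677.0
Financial account = -(1677.0 + 41.7 + 154.2) = -1872.9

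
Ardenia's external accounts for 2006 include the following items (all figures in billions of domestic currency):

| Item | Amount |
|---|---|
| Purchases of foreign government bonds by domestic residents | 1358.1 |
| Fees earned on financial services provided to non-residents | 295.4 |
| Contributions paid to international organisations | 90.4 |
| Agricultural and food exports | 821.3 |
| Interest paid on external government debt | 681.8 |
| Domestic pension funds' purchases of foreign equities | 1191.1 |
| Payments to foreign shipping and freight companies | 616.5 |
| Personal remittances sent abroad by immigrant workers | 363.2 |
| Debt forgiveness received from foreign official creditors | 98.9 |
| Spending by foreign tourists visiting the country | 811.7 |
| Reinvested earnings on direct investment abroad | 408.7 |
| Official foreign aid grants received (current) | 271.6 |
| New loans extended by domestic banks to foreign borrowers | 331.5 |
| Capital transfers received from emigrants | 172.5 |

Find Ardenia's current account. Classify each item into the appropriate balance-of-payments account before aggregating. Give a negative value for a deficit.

856.8

Goods: 821.3
Services: -616.5 + 811.7 + 295.4 = 490.6
Primary income: -681.8 + 408.7 = -273.1
Secondary income: -90.4 + 271.6 - 363.2 = -182.0
Current account = 821.3 + 490.6 + (-273.1) + (-182.0) = 856.8
(Excluded from the current account — financial account: purchases of foreign government bonds by domestic residents 1358.1, domestic pension funds' purchases of foreign equities 1191.1, new loans extended by domestic banks to foreign borrowers 331.5; capital account: debt forgiveness received from foreign official creditors 98.9, capital transfers received from emigrants 172.5.)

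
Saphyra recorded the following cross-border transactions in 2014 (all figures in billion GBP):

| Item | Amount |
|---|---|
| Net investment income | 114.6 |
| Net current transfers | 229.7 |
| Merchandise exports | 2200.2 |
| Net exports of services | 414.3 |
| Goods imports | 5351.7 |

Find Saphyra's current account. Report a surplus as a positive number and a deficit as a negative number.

Goods balance = 2200.2 - 5351.7 = -3151.5
Services balance = 414.3
Trade balance (goods + services) = -3151.5 + 414.3 = -2737.2
Net primary income = 114.6
Net secondary income = 229.7
Current account = -2737.2 + 114.6 + 229.7 = -2392.9

-2392.9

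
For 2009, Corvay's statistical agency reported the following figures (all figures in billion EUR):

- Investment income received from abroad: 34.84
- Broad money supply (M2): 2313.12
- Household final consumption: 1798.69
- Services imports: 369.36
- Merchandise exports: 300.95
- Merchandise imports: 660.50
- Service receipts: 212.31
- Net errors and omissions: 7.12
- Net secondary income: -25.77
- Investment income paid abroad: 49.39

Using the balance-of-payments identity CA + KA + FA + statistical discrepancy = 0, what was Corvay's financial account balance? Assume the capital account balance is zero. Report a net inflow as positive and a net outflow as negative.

Goods balance = 300.95 - 660.50 = -359.55
Services balance = 212.31 - 369.36 = -157.05
Trade balance (goods + services) = -359.55 + (-157.05) = -516.60
Net primary income = 34.84 - 49.39 = -14.55
Net secondary income = -25.77
Current account = -516.60 + (-14.55) + (-25.77) = -556.92
Financial account = -(-556.92 + 7.12) = 549.80

549.80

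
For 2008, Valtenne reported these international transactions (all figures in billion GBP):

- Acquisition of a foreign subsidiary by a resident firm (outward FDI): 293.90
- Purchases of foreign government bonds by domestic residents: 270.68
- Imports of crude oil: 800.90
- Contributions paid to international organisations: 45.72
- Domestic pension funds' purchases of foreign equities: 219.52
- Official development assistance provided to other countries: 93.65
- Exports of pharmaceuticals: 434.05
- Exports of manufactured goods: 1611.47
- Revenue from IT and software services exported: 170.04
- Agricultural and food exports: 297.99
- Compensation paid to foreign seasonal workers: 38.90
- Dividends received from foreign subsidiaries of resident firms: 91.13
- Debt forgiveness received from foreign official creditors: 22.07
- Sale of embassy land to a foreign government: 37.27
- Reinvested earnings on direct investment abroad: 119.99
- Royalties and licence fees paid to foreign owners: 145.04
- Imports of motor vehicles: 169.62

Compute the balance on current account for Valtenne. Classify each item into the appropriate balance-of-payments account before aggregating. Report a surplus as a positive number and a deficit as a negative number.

1430.84

Goods: 297.99 + 1611.47 - 169.62 - 800.90 + 434.05 = 1372.99
Services: 170.04 - 145.04 = 25.00
Primary income: -38.90 + 91.13 + 119.99 = 172.22
Secondary income: -93.65 - 45.72 = -139.37
Current account = 1372.99 + 25.00 + 172.22 + (-139.37) = 1430.84
(Excluded from the current account — financial account: acquisition of a foreign subsidiary by a resident firm (outward FDI) 293.90, purchases of foreign government bonds by domestic residents 270.68, domestic pension funds' purchases of foreign equities 219.52; capital account: debt forgiveness received from foreign official creditors 22.07, sale of embassy land to a foreign government 37.27.)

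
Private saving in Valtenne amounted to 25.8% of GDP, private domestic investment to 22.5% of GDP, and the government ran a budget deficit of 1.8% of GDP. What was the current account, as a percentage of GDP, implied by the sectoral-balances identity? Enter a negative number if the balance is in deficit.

By the sectoral-balances identity, CA = (S_private - I) + (T - G).
Private balance = 25.8 - 22.5 = 3.3
Government balance (T - G) = -1.8
CA = 3.3 + (-1.8) = 1.5

1.5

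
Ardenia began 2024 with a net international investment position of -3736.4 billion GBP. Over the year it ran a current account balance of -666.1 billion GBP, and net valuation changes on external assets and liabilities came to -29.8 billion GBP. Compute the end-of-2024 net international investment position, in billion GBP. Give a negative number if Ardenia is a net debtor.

Change in NIIP = current account + net valuation change = -666.1 + (-29.8) = -695.9
End-of-year NIIP = -3736.4 + (-695.9) = -4432.3

-4432.3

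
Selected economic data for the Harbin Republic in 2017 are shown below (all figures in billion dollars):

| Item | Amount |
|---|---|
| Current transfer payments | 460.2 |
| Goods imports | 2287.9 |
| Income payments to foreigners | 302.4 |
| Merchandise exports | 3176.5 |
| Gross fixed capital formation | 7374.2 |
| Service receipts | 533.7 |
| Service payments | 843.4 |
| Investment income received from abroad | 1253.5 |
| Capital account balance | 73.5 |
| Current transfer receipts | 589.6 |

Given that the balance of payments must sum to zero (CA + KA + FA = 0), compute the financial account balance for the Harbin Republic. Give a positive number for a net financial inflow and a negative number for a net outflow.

Goods balance = 3176.5 - 2287.9 = 888.6
Services balance = 533.7 - 843.4 = -309.7
Trade balance (goods + services) = 888.6 + (-309.7) = 578.9
Net primary income = 1253.5 - 302.4 = 951.1
Net secondary income = 589.6 - 460.2 = 129.4
Current account = 578.9 + 951.1 + 129.4 = 1659.4
Financial account = -(1659.4 + 73.5) = -1732.9

-1732.9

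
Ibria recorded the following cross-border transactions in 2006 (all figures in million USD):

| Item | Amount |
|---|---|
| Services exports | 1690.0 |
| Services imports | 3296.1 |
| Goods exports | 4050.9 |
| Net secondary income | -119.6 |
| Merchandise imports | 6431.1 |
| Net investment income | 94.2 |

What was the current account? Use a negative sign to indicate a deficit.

Goods balance = 4050.9 - 6431.1 = -2380.2
Services balance = 1690.0 - 3296.1 = -1606.1
Trade balance (goods + services) = -2380.2 + (-1606.1) = -3986.3
Net primary income = 94.2
Net secondary income = -119.6
Current account = -3986.3 + 94.2 + (-119.6) = -4011.7

-4011.7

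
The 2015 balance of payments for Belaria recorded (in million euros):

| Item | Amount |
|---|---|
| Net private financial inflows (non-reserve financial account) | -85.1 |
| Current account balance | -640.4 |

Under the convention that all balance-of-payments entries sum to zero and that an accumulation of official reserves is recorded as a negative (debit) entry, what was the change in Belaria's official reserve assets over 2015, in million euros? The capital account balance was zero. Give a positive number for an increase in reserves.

-725.5

Official reserve transactions balance = -((-640.4) + (-85.1)) = 725.5
An accumulation of reserves is recorded as a debit (negative entry), so the change in the stock of reserves is the negative of that balance.
Change in official reserves = -(725.5) = -725.5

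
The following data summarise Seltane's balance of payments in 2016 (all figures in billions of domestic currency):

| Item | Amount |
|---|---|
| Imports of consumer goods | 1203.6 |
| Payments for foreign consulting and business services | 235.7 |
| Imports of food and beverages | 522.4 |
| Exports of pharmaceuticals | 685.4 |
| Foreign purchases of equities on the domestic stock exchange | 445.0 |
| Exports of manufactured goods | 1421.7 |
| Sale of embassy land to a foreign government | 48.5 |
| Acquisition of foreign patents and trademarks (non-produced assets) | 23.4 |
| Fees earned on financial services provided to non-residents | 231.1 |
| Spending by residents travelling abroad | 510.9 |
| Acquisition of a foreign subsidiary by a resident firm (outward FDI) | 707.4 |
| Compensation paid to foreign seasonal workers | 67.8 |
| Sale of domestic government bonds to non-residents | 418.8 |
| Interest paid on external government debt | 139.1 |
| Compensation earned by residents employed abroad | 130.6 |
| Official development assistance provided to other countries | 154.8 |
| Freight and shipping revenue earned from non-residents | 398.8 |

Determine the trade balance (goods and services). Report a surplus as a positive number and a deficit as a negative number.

264.4

Goods: -522.4 + 685.4 + 1421.7 - 1203.6 = 381.1
Services: -510.9 + 231.1 + 398.8 - 235.7 = -116.7
Trade balance = 381.1 + (-116.7) = 264.4
(Excluded from the trade balance — financial account: foreign purchases of equities on the domestic stock exchange 445.0, acquisition of a foreign subsidiary by a resident firm (outward FDI) 707.4, sale of domestic government bonds to non-residents 418.8; capital account: sale of embassy land to a foreign government 48.5, acquisition of foreign patents and trademarks (non-produced assets) 23.4; primary income: compensation paid to foreign seasonal workers 67.8, interest paid on external government debt 139.1, compensation earned by residents employed abroad 130.6; secondary income: official development assistance provided to other countries 154.8.)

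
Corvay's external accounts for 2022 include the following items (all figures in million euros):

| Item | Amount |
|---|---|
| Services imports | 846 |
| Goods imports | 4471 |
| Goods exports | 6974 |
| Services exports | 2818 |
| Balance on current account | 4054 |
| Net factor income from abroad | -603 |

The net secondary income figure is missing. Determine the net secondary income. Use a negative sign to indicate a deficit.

Current account = goods balance + services balance + net primary income + net secondary income
Sum of the known components = 3872
Net secondary income = CA - (known components) = 4054 - 3872 = 182

182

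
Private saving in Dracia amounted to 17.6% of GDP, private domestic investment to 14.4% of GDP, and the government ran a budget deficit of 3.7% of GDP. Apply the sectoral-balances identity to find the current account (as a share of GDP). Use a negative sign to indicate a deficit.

By the sectoral-balances identity, CA = (S_private - I) + (T - G).
Private balance = 17.6 - 14.4 = 3.2
Government balance (T - G) = -3.7
CA = 3.2 + (-3.7) = -0.5

-0.5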